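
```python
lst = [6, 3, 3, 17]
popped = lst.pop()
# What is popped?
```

17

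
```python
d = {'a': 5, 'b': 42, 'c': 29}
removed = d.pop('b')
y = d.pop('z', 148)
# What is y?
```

After line 1: d = {'a': 5, 'b': 42, 'c': 29}
After line 2 (pop 'b' returns 42): d = {'a': 5, 'c': 29}, removed = 42
After line 3 (pop 'z' missing, returns default 148): d = {'a': 5, 'c': 29}, y = 148

148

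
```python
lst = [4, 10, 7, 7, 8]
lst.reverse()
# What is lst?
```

[8, 7, 7, 10, 4]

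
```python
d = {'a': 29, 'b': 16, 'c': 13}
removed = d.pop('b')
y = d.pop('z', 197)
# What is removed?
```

After line 1: d = {'a': 29, 'b': 16, 'c': 13}
After line 2 (pop 'b' returns 16): d = {'a': 29, 'c': 13}, removed = 16
After line 3 (pop 'z' missing, returns default 197): d = {'a': 29, 'c': 13}, y = 197

16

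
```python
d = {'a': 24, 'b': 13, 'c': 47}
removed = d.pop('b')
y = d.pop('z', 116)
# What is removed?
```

After line 1: d = {'a': 24, 'b': 13, 'c': 47}
After line 2 (pop 'b' returns 13): d = {'a': 24, 'c': 47}, removed = 13
After line 3 (pop 'z' missing, returns default 116): d = {'a': 24, 'c': 47}, y = 116

13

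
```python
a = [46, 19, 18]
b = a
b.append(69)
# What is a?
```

After line 1: a = [46, 19, 18]
After line 2 (b = a is an alias, same object): a = [46, 19, 18], b = [46, 19, 18]
After line 3 (b.append mutates the shared list): a = [46, 19, 18, 69], b = [46, 19, 18, 69]

[46, 19, 18, 69]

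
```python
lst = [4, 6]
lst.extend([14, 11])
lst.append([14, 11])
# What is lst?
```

After line 1: lst = [4, 6]
After line 2 (extend unpacks [14, 11]): lst = [4, 6, 14, 11]
After line 3 (append adds [14, 11] as single element): lst = [4, 6, 14, 11, [14, 11]]

[4, 6, 14, 11, [14, 11]]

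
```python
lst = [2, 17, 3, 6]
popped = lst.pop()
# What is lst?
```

[2, 17, 3]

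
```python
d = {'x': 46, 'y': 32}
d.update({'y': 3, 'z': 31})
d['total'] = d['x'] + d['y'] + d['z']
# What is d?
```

After line 1: d = {'x': 46, 'y': 32}
After line 2 (y overwritten, z added): d = {'x': 46, 'y': 3, 'z': 31}
After line 3 (total = 46 + 3 + 31 = 80): d = {'x': 46, 'y': 3, 'z': 31, 'total': 80}

{'x': 46, 'y': 3, 'z': 31, 'total': 80}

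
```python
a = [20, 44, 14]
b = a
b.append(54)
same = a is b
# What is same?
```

After line 1: a = [20, 44, 14]
After line 2 (b = a is an alias, same object): a = [20, 44, 14], b = [20, 44, 14]
After line 3 (b.append mutates the shared list): a = [20, 44, 14, 54], b = [20, 44, 14, 54]
After line 4 (same = a is b; same object -> True): same = True

True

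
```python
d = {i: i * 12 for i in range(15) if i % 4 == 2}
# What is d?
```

{2: 24, 6: 72, 10: 120, 14: 168}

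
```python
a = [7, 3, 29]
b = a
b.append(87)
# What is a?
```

After line 1: a = [7, 3, 29]
After line 2 (b = a is an alias, same object): a = [7, 3, 29], b = [7, 3, 29]
After line 3 (b.append mutates the shared list): a = [7, 3, 29, 87], b = [7, 3, 29, 87]

[7, 3, 29, 87]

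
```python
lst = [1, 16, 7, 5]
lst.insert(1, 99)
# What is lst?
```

[1, 99, 16, 7, 5]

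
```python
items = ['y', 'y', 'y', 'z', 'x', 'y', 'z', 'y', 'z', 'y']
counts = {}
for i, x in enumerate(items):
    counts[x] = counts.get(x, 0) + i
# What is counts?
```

Initial: counts = {}, items = ['y', 'y', 'y', 'z', 'x', 'y', 'z', 'y', 'z', 'y']
i=0, x='y': counts = {'y': 0}
i=1, x='y': counts = {'y': 1}
i=2, x='y': counts = {'y': 3}
i=3, x='z': counts = {'y': 3, 'z': 3}
i=4, x='x': counts = {'y': 3, 'z': 3, 'x': 4}
i=5, x='y': counts = {'y': 8, 'z': 3, 'x': 4}
i=6, x='z': counts = {'y': 8, 'z': 9, 'x': 4}
i=7, x='y': counts = {'y': 15, 'z': 9, 'x': 4}
i=8, x='z': counts = {'y': 15, 'z': 17, 'x': 4}
i=9, x='y': counts = {'y': 24, 'z': 17, 'x': 4}

{'y': 24, 'z': 17, 'x': 4}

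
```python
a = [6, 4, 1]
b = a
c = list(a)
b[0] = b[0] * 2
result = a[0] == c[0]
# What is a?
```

After line 1: a = [6, 4, 1]
After line 2 (b = a, alias): a = [6, 4, 1], b = [6, 4, 1]
After line 3 (c = list(a) is a copy, new object): c = [6, 4, 1]
After line 4 (b[0] = 6 * 2 = 12; mutates shared a/b): a = b = [12, 4, 1], c = [6, 4, 1]
After line 5 (a[0] = 12, c[0] = 6; result = False)

[12, 4, 1]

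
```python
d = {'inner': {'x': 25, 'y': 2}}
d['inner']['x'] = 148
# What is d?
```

After line 1: d = {'inner': {'x': 25, 'y': 2}}
After line 2 (inner x overwritten): d = {'inner': {'x': 148, 'y': 2}}

{'inner': {'x': 148, 'y': 2}}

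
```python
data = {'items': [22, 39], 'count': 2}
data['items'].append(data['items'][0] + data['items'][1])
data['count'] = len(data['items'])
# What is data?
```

After line 1: data = {'items': [22, 39], 'count': 2}
After line 2 (append 22 + 39 = 61): data = {'items': [22, 39, 61], 'count': 2}
After line 3 (count = len(items) = 3): data = {'items': [22, 39, 61], 'count': 3}

{'items': [22, 39, 61], 'count': 3}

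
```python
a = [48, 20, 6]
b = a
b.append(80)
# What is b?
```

After line 1: a = [48, 20, 6]
After line 2 (b = a is an alias, same object): a = [48, 20, 6], b = [48, 20, 6]
After line 3 (b.append mutates the shared list): a = [48, 20, 6, 80], b = [48, 20, 6, 80]

[48, 20, 6, 80]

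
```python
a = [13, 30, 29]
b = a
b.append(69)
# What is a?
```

After line 1: a = [13, 30, 29]
After line 2 (b = a is an alias, same object): a = [13, 30, 29], b = [13, 30, 29]
After line 3 (b.append mutates the shared list): a = [13, 30, 29, 69], b = [13, 30, 29, 69]

[13, 30, 29, 69]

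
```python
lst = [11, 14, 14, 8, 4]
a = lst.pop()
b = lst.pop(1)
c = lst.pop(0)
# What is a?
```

After line 1: lst = [11, 14, 14, 8, 4]
After line 2 (pop() -> a = 4): lst = [11, 14, 14, 8]
After line 3 (pop(1) -> b = 14): lst = [11, 14, 8]
After line 4 (pop(0) -> c = 11): lst = [14, 8]

4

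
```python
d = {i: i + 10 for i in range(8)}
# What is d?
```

{0: 10, 1: 11, 2: 12, 3: 13, 4: 14, 5: 15, 6: 16, 7: 17}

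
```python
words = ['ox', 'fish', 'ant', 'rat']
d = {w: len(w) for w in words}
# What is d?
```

{'ox': 2, 'fish': 4, 'ant': 3, 'rat': 3}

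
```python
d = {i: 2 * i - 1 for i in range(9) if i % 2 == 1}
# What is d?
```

{1: 1, 3: 5, 5: 9, 7: 13}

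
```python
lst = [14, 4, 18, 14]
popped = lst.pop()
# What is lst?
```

[14, 4, 18]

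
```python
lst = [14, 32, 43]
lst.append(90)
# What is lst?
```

[14, 32, 43, 90]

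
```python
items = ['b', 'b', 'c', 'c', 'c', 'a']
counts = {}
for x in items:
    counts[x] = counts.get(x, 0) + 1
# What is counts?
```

Initial: counts = {}, items = ['b', 'b', 'c', 'c', 'c', 'a']
See 'b': counts = {'b': 1}
See 'b': counts = {'b': 2}
See 'c': counts = {'b': 2, 'c': 1}
See 'c': counts = {'b': 2, 'c': 2}
See 'c': counts = {'b': 2, 'c': 3}
See 'a': counts = {'b': 2, 'c': 3, 'a': 1}

{'b': 2, 'c': 3, 'a': 1}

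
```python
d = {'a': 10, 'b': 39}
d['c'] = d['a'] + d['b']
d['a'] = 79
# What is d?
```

After line 1: d = {'a': 10, 'b': 39}
After line 2 (d['c'] = 10 + 39): d = {'a': 10, 'b': 39, 'c': 49}
After line 3: d = {'a': 79, 'b': 39, 'c': 49}

{'a': 79, 'b': 39, 'c': 49}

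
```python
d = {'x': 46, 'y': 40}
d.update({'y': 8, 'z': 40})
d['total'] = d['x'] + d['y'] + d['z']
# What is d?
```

After line 1: d = {'x': 46, 'y': 40}
After line 2 (y overwritten, z added): d = {'x': 46, 'y': 8, 'z': 40}
After line 3 (total = 46 + 8 + 40 = 94): d = {'x': 46, 'y': 8, 'z': 40, 'total': 94}

{'x': 46, 'y': 8, 'z': 40, 'total': 94}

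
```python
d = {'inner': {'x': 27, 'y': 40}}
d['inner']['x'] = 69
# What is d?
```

After line 1: d = {'inner': {'x': 27, 'y': 40}}
After line 2 (inner x overwritten): d = {'inner': {'x': 69, 'y': 40}}

{'inner': {'x': 69, 'y': 40}}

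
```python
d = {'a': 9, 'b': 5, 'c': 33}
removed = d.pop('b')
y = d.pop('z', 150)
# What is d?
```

After line 1: d = {'a': 9, 'b': 5, 'c': 33}
After line 2 (pop 'b' returns 5): d = {'a': 9, 'c': 33}, removed = 5
After line 3 (pop 'z' missing, returns default 150): d = {'a': 9, 'c': 33}, y = 150

{'a': 9, 'c': 33}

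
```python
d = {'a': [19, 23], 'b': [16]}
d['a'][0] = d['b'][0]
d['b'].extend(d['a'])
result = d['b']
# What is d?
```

After line 1: d = {'a': [19, 23], 'b': [16]}
After line 2 (a[0] = b[0] = 16): d = {'a': [16, 23], 'b': [16]}
After line 3 (b.extend(a) appends [16, 23]): d = {'a': [16, 23], 'b': [16, 16, 23]}
After line 4: result = d['b'] = [16, 16, 23]

{'a': [16, 23], 'b': [16, 16, 23]}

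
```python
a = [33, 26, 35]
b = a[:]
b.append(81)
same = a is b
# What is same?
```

After line 1: a = [33, 26, 35]
After line 2 (b = a[:] is a shallow copy, new object): a = [33, 26, 35], b = [33, 26, 35]
After line 3 (append only mutates b): a = [33, 26, 35], b = [33, 26, 35, 81]
After line 4 (same = a is b; different objects -> False): same = False

False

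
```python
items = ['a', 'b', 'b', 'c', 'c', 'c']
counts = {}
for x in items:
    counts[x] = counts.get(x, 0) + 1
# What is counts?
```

Initial: counts = {}, items = ['a', 'b', 'b', 'c', 'c', 'c']
See 'a': counts = {'a': 1}
See 'b': counts = {'a': 1, 'b': 1}
See 'b': counts = {'a': 1, 'b': 2}
See 'c': counts = {'a': 1, 'b': 2, 'c': 1}
See 'c': counts = {'a': 1, 'b': 2, 'c': 2}
See 'c': counts = {'a': 1, 'b': 2, 'c': 3}

{'a': 1, 'b': 2, 'c': 3}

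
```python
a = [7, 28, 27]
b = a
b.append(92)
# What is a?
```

After line 1: a = [7, 28, 27]
After line 2 (b = a is an alias, same object): a = [7, 28, 27], b = [7, 28, 27]
After line 3 (b.append mutates the shared list): a = [7, 28, 27, 92], b = [7, 28, 27, 92]

[7, 28, 27, 92]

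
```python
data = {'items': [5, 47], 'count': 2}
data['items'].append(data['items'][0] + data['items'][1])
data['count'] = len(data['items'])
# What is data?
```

After line 1: data = {'items': [5, 47], 'count': 2}
After line 2 (append 5 + 47 = 52): data = {'items': [5, 47, 52], 'count': 2}
After line 3 (count = len(items) = 3): data = {'items': [5, 47, 52], 'count': 3}

{'items': [5, 47, 52], 'count': 3}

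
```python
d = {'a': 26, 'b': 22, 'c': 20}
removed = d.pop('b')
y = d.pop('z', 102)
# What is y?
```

After line 1: d = {'a': 26, 'b': 22, 'c': 20}
After line 2 (pop 'b' returns 22): d = {'a': 26, 'c': 20}, removed = 22
After line 3 (pop 'z' missing, returns default 102): d = {'a': 26, 'c': 20}, y = 102

102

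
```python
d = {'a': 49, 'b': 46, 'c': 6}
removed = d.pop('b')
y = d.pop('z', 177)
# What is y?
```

After line 1: d = {'a': 49, 'b': 46, 'c': 6}
After line 2 (pop 'b' returns 46): d = {'a': 49, 'c': 6}, removed = 46
After line 3 (pop 'z' missing, returns default 177): d = {'a': 49, 'c': 6}, y = 177

177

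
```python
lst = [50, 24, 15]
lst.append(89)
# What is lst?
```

[50, 24, 15, 89]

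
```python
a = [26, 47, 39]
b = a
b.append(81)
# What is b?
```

After line 1: a = [26, 47, 39]
After line 2 (b = a is an alias, same object): a = [26, 47, 39], b = [26, 47, 39]
After line 3 (b.append mutates the shared list): a = [26, 47, 39, 81], b = [26, 47, 39, 81]

[26, 47, 39, 81]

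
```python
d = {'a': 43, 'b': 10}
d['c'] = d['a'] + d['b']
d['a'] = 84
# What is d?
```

After line 1: d = {'a': 43, 'b': 10}
After line 2 (d['c'] = 43 + 10): d = {'a': 43, 'b': 10, 'c': 53}
After line 3: d = {'a': 84, 'b': 10, 'c': 53}

{'a': 84, 'b': 10, 'c': 53}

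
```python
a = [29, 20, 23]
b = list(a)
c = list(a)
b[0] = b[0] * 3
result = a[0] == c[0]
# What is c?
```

After line 1: a = [29, 20, 23]
After line 2 (b = list(a), copy): a = [29, 20, 23], b = [29, 20, 23]
After line 3 (c = list(a) is a copy, new object): c = [29, 20, 23]
After line 4 (b[0] = 29 * 3 = 87; only b mutates (copy)): a = [29, 20, 23], b = [87, 20, 23], c = [29, 20, 23]
After line 5 (a[0] = 29, c[0] = 29; result = True)

[29, 20, 23]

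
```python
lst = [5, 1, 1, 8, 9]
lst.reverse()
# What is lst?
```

[9, 8, 1, 1, 5]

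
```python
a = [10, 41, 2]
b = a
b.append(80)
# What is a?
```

After line 1: a = [10, 41, 2]
After line 2 (b = a is an alias, same object): a = [10, 41, 2], b = [10, 41, 2]
After line 3 (b.append mutates the shared list): a = [10, 41, 2, 80], b = [10, 41, 2, 80]

[10, 41, 2, 80]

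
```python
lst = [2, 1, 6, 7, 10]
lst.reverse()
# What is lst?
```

[10, 7, 6, 1, 2]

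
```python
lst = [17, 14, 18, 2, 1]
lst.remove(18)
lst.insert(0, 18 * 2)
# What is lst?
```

After line 1: lst = [17, 14, 18, 2, 1]
After line 2 (remove first 18): lst = [17, 14, 2, 1]
After line 3 (insert 36 at index 0): lst = [36, 17, 14, 2, 1]

[36, 17, 14, 2, 1]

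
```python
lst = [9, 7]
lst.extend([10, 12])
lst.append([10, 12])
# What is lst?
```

After line 1: lst = [9, 7]
After line 2 (extend unpacks [10, 12]): lst = [9, 7, 10, 12]
After line 3 (append adds [10, 12] as single element): lst = [9, 7, 10, 12, [10, 12]]

[9, 7, 10, 12, [10, 12]]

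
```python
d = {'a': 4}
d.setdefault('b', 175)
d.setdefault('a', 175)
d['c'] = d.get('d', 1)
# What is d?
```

After line 1: d = {'a': 4}
After line 2 (setdefault adds 'b'=175): d = {'a': 4, 'b': 175}
After line 3 (setdefault 'a' no-op, already exists): d = {'a': 4, 'b': 175}
After line 4 (get('d', 1) returns default since 'd' not in d): d = {'a': 4, 'b': 175, 'c': 1}

{'a': 4, 'b': 175, 'c': 1}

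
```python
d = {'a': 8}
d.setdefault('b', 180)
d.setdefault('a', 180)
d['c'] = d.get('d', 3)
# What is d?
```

After line 1: d = {'a': 8}
After line 2 (setdefault adds 'b'=180): d = {'a': 8, 'b': 180}
After line 3 (setdefault 'a' no-op, already exists): d = {'a': 8, 'b': 180}
After line 4 (get('d', 3) returns default since 'd' not in d): d = {'a': 8, 'b': 180, 'c': 3}

{'a': 8, 'b': 180, 'c': 3}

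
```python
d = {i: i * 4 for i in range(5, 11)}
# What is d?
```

{5: 20, 6: 24, 7: 28, 8: 32, 9: 36, 10: 40}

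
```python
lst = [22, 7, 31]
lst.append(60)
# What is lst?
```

[22, 7, 31, 60]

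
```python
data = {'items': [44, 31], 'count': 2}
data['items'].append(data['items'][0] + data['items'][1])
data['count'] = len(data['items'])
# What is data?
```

After line 1: data = {'items': [44, 31], 'count': 2}
After line 2 (append 44 + 31 = 75): data = {'items': [44, 31, 75], 'count': 2}
After line 3 (count = len(items) = 3): data = {'items': [44, 31, 75], 'count': 3}

{'items': [44, 31, 75], 'count': 3}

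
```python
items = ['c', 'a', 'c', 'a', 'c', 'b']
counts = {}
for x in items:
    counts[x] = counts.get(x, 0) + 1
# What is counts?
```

Initial: counts = {}, items = ['c', 'a', 'c', 'a', 'c', 'b']
See 'c': counts = {'c': 1}
See 'a': counts = {'c': 1, 'a': 1}
See 'c': counts = {'c': 2, 'a': 1}
See 'a': counts = {'c': 2, 'a': 2}
See 'c': counts = {'c': 3, 'a': 2}
See 'b': counts = {'c': 3, 'a': 2, 'b': 1}

{'c': 3, 'a': 2, 'b': 1}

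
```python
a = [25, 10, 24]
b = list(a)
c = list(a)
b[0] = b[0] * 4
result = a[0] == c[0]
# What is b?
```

After line 1: a = [25, 10, 24]
After line 2 (b = list(a), copy): a = [25, 10, 24], b = [25, 10, 24]
After line 3 (c = list(a) is a copy, new object): c = [25, 10, 24]
After line 4 (b[0] = 25 * 4 = 100; only b mutates (copy)): a = [25, 10, 24], b = [100, 10, 24], c = [25, 10, 24]
After line 5 (a[0] = 25, c[0] = 25; result = True)

[100, 10, 24]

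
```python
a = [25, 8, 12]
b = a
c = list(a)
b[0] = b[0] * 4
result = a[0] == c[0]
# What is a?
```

After line 1: a = [25, 8, 12]
After line 2 (b = a, alias): a = [25, 8, 12], b = [25, 8, 12]
After line 3 (c = list(a) is a copy, new object): c = [25, 8, 12]
After line 4 (b[0] = 25 * 4 = 100; mutates shared a/b): a = b = [100, 8, 12], c = [25, 8, 12]
After line 5 (a[0] = 100, c[0] = 25; result = False)

[100, 8, 12]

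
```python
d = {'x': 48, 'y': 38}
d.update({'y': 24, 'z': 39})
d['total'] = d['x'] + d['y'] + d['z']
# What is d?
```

After line 1: d = {'x': 48, 'y': 38}
After line 2 (y overwritten, z added): d = {'x': 48, 'y': 24, 'z': 39}
After line 3 (total = 48 + 24 + 39 = 111): d = {'x': 48, 'y': 24, 'z': 39, 'total': 111}

{'x': 48, 'y': 24, 'z': 39, 'total': 111}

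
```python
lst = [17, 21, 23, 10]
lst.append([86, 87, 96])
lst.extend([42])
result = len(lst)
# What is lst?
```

After line 1: lst = [17, 21, 23, 10]
After line 2 (append adds [86, 87, 96] as single element): lst = [17, 21, 23, 10, [86, 87, 96]]
After line 3 (extend unpacks [42], adds 42): lst = [17, 21, 23, 10, [86, 87, 96], 42]
After line 4: result = len(lst) = 6

[17, 21, 23, 10, [86, 87, 96], 42]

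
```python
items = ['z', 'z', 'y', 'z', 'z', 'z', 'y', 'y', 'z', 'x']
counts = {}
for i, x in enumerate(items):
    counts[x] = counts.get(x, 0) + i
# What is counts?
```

Initial: counts = {}, items = ['z', 'z', 'y', 'z', 'z', 'z', 'y', 'y', 'z', 'x']
i=0, x='z': counts = {'z': 0}
i=1, x='z': counts = {'z': 1}
i=2, x='y': counts = {'z': 1, 'y': 2}
i=3, x='z': counts = {'z': 4, 'y': 2}
i=4, x='z': counts = {'z': 8, 'y': 2}
i=5, x='z': counts = {'z': 13, 'y': 2}
i=6, x='y': counts = {'z': 13, 'y': 8}
i=7, x='y': counts = {'z': 13, 'y': 15}
i=8, x='z': counts = {'z': 21, 'y': 15}
i=9, x='x': counts = {'z': 21, 'y': 15, 'x': 9}

{'z': 21, 'y': 15, 'x': 9}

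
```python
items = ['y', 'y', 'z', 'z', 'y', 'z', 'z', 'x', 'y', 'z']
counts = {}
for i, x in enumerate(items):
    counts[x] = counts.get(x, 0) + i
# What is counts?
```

Initial: counts = {}, items = ['y', 'y', 'z', 'z', 'y', 'z', 'z', 'x', 'y', 'z']
i=0, x='y': counts = {'y': 0}
i=1, x='y': counts = {'y': 1}
i=2, x='z': counts = {'y': 1, 'z': 2}
i=3, x='z': counts = {'y': 1, 'z': 5}
i=4, x='y': counts = {'y': 5, 'z': 5}
i=5, x='z': counts = {'y': 5, 'z': 10}
i=6, x='z': counts = {'y': 5, 'z': 16}
i=7, x='x': counts = {'y': 5, 'z': 16, 'x': 7}
i=8, x='y': counts = {'y': 13, 'z': 16, 'x': 7}
i=9, x='z': counts = {'y': 13, 'z': 25, 'x': 7}

{'y': 13, 'z': 25, 'x': 7}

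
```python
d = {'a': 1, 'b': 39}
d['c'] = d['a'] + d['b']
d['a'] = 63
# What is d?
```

After line 1: d = {'a': 1, 'b': 39}
After line 2 (d['c'] = 1 + 39): d = {'a': 1, 'b': 39, 'c': 40}
After line 3: d = {'a': 63, 'b': 39, 'c': 40}

{'a': 63, 'b': 39, 'c': 40}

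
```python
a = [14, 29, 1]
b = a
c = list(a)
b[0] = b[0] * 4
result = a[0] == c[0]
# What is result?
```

After line 1: a = [14, 29, 1]
After line 2 (b = a, alias): a = [14, 29, 1], b = [14, 29, 1]
After line 3 (c = list(a) is a copy, new object): c = [14, 29, 1]
After line 4 (b[0] = 14 * 4 = 56; mutates shared a/b): a = b = [56, 29, 1], c = [14, 29, 1]
After line 5 (a[0] = 56, c[0] = 14; result = False)

False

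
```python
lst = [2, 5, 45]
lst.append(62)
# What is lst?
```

[2, 5, 45, 62]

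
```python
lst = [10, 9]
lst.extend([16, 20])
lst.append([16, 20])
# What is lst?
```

After line 1: lst = [10, 9]
After line 2 (extend unpacks [16, 20]): lst = [10, 9, 16, 20]
After line 3 (append adds [16, 20] as single element): lst = [10, 9, 16, 20, [16, 20]]

[10, 9, 16, 20, [16, 20]]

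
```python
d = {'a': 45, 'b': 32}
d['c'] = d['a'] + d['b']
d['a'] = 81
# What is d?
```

After line 1: d = {'a': 45, 'b': 32}
After line 2 (d['c'] = 45 + 32): d = {'a': 45, 'b': 32, 'c': 77}
After line 3: d = {'a': 81, 'b': 32, 'c': 77}

{'a': 81, 'b': 32, 'c': 77}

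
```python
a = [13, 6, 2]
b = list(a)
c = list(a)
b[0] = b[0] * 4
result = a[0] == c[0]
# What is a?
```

After line 1: a = [13, 6, 2]
After line 2 (b = list(a), copy): a = [13, 6, 2], b = [13, 6, 2]
After line 3 (c = list(a) is a copy, new object): c = [13, 6, 2]
After line 4 (b[0] = 13 * 4 = 52; only b mutates (copy)): a = [13, 6, 2], b = [52, 6, 2], c = [13, 6, 2]
After line 5 (a[0] = 13, c[0] = 13; result = True)

[13, 6, 2]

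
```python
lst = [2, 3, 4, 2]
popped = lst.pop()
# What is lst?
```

[2, 3, 4]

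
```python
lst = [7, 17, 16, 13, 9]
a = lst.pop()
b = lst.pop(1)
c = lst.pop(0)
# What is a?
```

After line 1: lst = [7, 17, 16, 13, 9]
After line 2 (pop() -> a = 9): lst = [7, 17, 16, 13]
After line 3 (pop(1) -> b = 17): lst = [7, 16, 13]
After line 4 (pop(0) -> c = 7): lst = [16, 13]

9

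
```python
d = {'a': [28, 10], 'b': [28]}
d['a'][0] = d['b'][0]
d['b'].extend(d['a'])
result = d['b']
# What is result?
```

After line 1: d = {'a': [28, 10], 'b': [28]}
After line 2 (a[0] = b[0] = 28): d = {'a': [28, 10], 'b': [28]}
After line 3 (b.extend(a) appends [28, 10]): d = {'a': [28, 10], 'b': [28, 28, 10]}
After line 4: result = d['b'] = [28, 28, 10]

[28, 28, 10]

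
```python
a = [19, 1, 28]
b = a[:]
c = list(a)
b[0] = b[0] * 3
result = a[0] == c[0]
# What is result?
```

After line 1: a = [19, 1, 28]
After line 2 (b = a[:], copy): a = [19, 1, 28], b = [19, 1, 28]
After line 3 (c = list(a) is a copy, new object): c = [19, 1, 28]
After line 4 (b[0] = 19 * 3 = 57; only b mutates (copy)): a = [19, 1, 28], b = [57, 1, 28], c = [19, 1, 28]
After line 5 (a[0] = 19, c[0] = 19; result = True)

True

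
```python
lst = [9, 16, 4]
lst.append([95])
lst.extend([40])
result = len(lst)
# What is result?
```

After line 1: lst = [9, 16, 4]
After line 2 (append adds [95] as single element): lst = [9, 16, 4, [95]]
After line 3 (extend unpacks [40], adds 40): lst = [9, 16, 4, [95], 40]
After line 4: result = len(lst) = 5

5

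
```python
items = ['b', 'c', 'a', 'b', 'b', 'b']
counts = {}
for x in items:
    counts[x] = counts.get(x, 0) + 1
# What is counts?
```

Initial: counts = {}, items = ['b', 'c', 'a', 'b', 'b', 'b']
See 'b': counts = {'b': 1}
See 'c': counts = {'b': 1, 'c': 1}
See 'a': counts = {'b': 1, 'c': 1, 'a': 1}
See 'b': counts = {'b': 2, 'c': 1, 'a': 1}
See 'b': counts = {'b': 3, 'c': 1, 'a': 1}
See 'b': counts = {'b': 4, 'c': 1, 'a': 1}

{'b': 4, 'c': 1, 'a': 1}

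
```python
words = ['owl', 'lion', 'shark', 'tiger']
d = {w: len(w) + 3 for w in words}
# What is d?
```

{'owl': 6, 'lion': 7, 'shark': 8, 'tiger': 8}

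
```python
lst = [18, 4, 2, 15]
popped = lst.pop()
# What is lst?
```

[18, 4, 2]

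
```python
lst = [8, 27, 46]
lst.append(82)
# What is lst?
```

[8, 27, 46, 82]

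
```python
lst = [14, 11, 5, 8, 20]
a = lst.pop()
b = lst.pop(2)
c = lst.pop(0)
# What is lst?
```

After line 1: lst = [14, 11, 5, 8, 20]
After line 2 (pop() -> a = 20): lst = [14, 11, 5, 8]
After line 3 (pop(2) -> b = 5): lst = [14, 11, 8]
After line 4 (pop(0) -> c = 14): lst = [11, 8]

[11, 8]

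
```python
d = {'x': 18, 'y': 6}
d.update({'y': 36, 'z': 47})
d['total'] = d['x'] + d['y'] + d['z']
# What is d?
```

After line 1: d = {'x': 18, 'y': 6}
After line 2 (y overwritten, z added): d = {'x': 18, 'y': 36, 'z': 47}
After line 3 (total = 18 + 36 + 47 = 101): d = {'x': 18, 'y': 36, 'z': 47, 'total': 101}

{'x': 18, 'y': 36, 'z': 47, 'total': 101}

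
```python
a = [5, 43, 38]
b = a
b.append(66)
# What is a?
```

After line 1: a = [5, 43, 38]
After line 2 (b = a is an alias, same object): a = [5, 43, 38], b = [5, 43, 38]
After line 3 (b.append mutates the shared list): a = [5, 43, 38, 66], b = [5, 43, 38, 66]

[5, 43, 38, 66]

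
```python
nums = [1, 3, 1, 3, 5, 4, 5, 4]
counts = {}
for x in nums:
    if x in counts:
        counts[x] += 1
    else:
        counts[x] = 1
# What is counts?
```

Initial: counts = {}, nums = [1, 3, 1, 3, 5, 4, 5, 4]
See 1: counts = {1: 1}
See 3: counts = {1: 1, 3: 1}
See 1: counts = {1: 2, 3: 1}
See 3: counts = {1: 2, 3: 2}
See 5: counts = {1: 2, 3: 2, 5: 1}
See 4: counts = {1: 2, 3: 2, 5: 1, 4: 1}
See 5: counts = {1: 2, 3: 2, 5: 2, 4: 1}
See 4: counts = {1: 2, 3: 2, 5: 2, 4: 2}

{1: 2, 3: 2, 5: 2, 4: 2}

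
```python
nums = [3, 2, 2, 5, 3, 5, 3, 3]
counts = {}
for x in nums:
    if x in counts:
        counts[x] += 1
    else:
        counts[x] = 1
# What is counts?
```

Initial: counts = {}, nums = [3, 2, 2, 5, 3, 5, 3, 3]
See 3: counts = {3: 1}
See 2: counts = {3: 1, 2: 1}
See 2: counts = {3: 1, 2: 2}
See 5: counts = {3: 1, 2: 2, 5: 1}
See 3: counts = {3: 2, 2: 2, 5: 1}
See 5: counts = {3: 2, 2: 2, 5: 2}
See 3: counts = {3: 3, 2: 2, 5: 2}
See 3: counts = {3: 4, 2: 2, 5: 2}

{3: 4, 2: 2, 5: 2}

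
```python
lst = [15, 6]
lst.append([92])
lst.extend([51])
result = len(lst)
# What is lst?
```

After line 1: lst = [15, 6]
After line 2 (append adds [92] as single element): lst = [15, 6, [92]]
After line 3 (extend unpacks [51], adds 51): lst = [15, 6, [92], 51]
After line 4: result = len(lst) = 4

[15, 6, [92], 51]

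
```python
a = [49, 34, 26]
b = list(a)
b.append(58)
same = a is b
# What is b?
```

After line 1: a = [49, 34, 26]
After line 2 (b = list(a) is a shallow copy, new object): a = [49, 34, 26], b = [49, 34, 26]
After line 3 (append only mutates b): a = [49, 34, 26], b = [49, 34, 26, 58]
After line 4 (same = a is b; different objects -> False): same = False

[49, 34, 26, 58]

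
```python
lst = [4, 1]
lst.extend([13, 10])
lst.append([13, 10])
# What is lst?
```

After line 1: lst = [4, 1]
After line 2 (extend unpacks [13, 10]): lst = [4, 1, 13, 10]
After line 3 (append adds [13, 10] as single element): lst = [4, 1, 13, 10, [13, 10]]

[4, 1, 13, 10, [13, 10]]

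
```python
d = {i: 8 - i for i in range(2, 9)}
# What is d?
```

{2: 6, 3: 5, 4: 4, 5: 3, 6: 2, 7: 1, 8: 0}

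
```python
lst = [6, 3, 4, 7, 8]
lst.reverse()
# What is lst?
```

[8, 7, 4, 3, 6]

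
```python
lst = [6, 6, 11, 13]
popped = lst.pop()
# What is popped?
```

13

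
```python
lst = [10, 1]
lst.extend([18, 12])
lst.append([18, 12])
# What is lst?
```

After line 1: lst = [10, 1]
After line 2 (extend unpacks [18, 12]): lst = [10, 1, 18, 12]
After line 3 (append adds [18, 12] as single element): lst = [10, 1, 18, 12, [18, 12]]

[10, 1, 18, 12, [18, 12]]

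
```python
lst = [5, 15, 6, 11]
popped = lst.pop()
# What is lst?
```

[5, 15, 6]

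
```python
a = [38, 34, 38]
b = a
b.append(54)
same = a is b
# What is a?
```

After line 1: a = [38, 34, 38]
After line 2 (b = a is an alias, same object): a = [38, 34, 38], b = [38, 34, 38]
After line 3 (b.append mutates the shared list): a = [38, 34, 38, 54], b = [38, 34, 38, 54]
After line 4 (same = a is b; same object -> True): same = True

[38, 34, 38, 54]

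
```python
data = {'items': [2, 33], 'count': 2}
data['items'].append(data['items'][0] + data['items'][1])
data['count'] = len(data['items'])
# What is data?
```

After line 1: data = {'items': [2, 33], 'count': 2}
After line 2 (append 2 + 33 = 35): data = {'items': [2, 33, 35], 'count': 2}
After line 3 (count = len(items) = 3): data = {'items': [2, 33, 35], 'count': 3}

{'items': [2, 33, 35], 'count': 3}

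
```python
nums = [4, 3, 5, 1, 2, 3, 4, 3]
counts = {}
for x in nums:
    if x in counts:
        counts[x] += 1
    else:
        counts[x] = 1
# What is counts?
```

Initial: counts = {}, nums = [4, 3, 5, 1, 2, 3, 4, 3]
See 4: counts = {4: 1}
See 3: counts = {4: 1, 3: 1}
See 5: counts = {4: 1, 3: 1, 5: 1}
See 1: counts = {4: 1, 3: 1, 5: 1, 1: 1}
See 2: counts = {4: 1, 3: 1, 5: 1, 1: 1, 2: 1}
See 3: counts = {4: 1, 3: 2, 5: 1, 1: 1, 2: 1}
See 4: counts = {4: 2, 3: 2, 5: 1, 1: 1, 2: 1}
See 3: counts = {4: 2, 3: 3, 5: 1, 1: 1, 2: 1}

{4: 2, 3: 3, 5: 1, 1: 1, 2: 1}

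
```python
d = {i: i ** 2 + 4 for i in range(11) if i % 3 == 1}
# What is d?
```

{1: 5, 4: 20, 7: 53, 10: 104}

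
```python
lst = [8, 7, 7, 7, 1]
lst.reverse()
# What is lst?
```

[1, 7, 7, 7, 8]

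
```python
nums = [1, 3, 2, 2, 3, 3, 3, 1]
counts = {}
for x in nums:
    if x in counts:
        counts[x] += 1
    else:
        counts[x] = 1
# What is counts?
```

Initial: counts = {}, nums = [1, 3, 2, 2, 3, 3, 3, 1]
See 1: counts = {1: 1}
See 3: counts = {1: 1, 3: 1}
See 2: counts = {1: 1, 3: 1, 2: 1}
See 2: counts = {1: 1, 3: 1, 2: 2}
See 3: counts = {1: 1, 3: 2, 2: 2}
See 3: counts = {1: 1, 3: 3, 2: 2}
See 3: counts = {1: 1, 3: 4, 2: 2}
See 1: counts = {1: 2, 3: 4, 2: 2}

{1: 2, 3: 4, 2: 2}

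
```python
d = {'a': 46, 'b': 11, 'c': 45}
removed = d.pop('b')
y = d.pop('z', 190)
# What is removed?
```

After line 1: d = {'a': 46, 'b': 11, 'c': 45}
After line 2 (pop 'b' returns 11): d = {'a': 46, 'c': 45}, removed = 11
After line 3 (pop 'z' missing, returns default 190): d = {'a': 46, 'c': 45}, y = 190

11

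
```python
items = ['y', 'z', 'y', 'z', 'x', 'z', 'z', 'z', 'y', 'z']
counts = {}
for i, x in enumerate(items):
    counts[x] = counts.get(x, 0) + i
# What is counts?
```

Initial: counts = {}, items = ['y', 'z', 'y', 'z', 'x', 'z', 'z', 'z', 'y', 'z']
i=0, x='y': counts = {'y': 0}
i=1, x='z': counts = {'y': 0, 'z': 1}
i=2, x='y': counts = {'y': 2, 'z': 1}
i=3, x='z': counts = {'y': 2, 'z': 4}
i=4, x='x': counts = {'y': 2, 'z': 4, 'x': 4}
i=5, x='z': counts = {'y': 2, 'z': 9, 'x': 4}
i=6, x='z': counts = {'y': 2, 'z': 15, 'x': 4}
i=7, x='z': counts = {'y': 2, 'z': 22, 'x': 4}
i=8, x='y': counts = {'y': 10, 'z': 22, 'x': 4}
i=9, x='z': counts = {'y': 10, 'z': 31, 'x': 4}

{'y': 10, 'z': 31, 'x': 4}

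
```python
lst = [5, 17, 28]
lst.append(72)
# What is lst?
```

[5, 17, 28, 72]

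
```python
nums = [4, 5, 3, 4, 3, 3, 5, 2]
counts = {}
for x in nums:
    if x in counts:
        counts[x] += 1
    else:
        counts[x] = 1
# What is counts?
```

Initial: counts = {}, nums = [4, 5, 3, 4, 3, 3, 5, 2]
See 4: counts = {4: 1}
See 5: counts = {4: 1, 5: 1}
See 3: counts = {4: 1, 5: 1, 3: 1}
See 4: counts = {4: 2, 5: 1, 3: 1}
See 3: counts = {4: 2, 5: 1, 3: 2}
See 3: counts = {4: 2, 5: 1, 3: 3}
See 5: counts = {4: 2, 5: 2, 3: 3}
See 2: counts = {4: 2, 5: 2, 3: 3, 2: 1}

{4: 2, 5: 2, 3: 3, 2: 1}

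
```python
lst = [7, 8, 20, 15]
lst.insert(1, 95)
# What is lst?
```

[7, 95, 8, 20, 15]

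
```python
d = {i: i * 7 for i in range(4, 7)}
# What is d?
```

{4: 28, 5: 35, 6: 42}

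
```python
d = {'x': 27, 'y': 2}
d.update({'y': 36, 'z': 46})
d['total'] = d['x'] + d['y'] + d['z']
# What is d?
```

After line 1: d = {'x': 27, 'y': 2}
After line 2 (y overwritten, z added): d = {'x': 27, 'y': 36, 'z': 46}
After line 3 (total = 27 + 36 + 46 = 109): d = {'x': 27, 'y': 36, 'z': 46, 'total': 109}

{'x': 27, 'y': 36, 'z': 46, 'total': 109}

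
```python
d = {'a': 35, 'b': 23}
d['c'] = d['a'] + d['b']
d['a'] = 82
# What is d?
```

After line 1: d = {'a': 35, 'b': 23}
After line 2 (d['c'] = 35 + 23): d = {'a': 35, 'b': 23, 'c': 58}
After line 3: d = {'a': 82, 'b': 23, 'c': 58}

{'a': 82, 'b': 23, 'c': 58}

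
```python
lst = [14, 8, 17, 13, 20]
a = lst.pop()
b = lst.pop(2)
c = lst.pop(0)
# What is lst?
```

After line 1: lst = [14, 8, 17, 13, 20]
After line 2 (pop() -> a = 20): lst = [14, 8, 17, 13]
After line 3 (pop(2) -> b = 17): lst = [14, 8, 13]
After line 4 (pop(0) -> c = 14): lst = [8, 13]

[8, 13]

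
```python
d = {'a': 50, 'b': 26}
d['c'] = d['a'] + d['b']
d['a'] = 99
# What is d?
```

After line 1: d = {'a': 50, 'b': 26}
After line 2 (d['c'] = 50 + 26): d = {'a': 50, 'b': 26, 'c': 76}
After line 3: d = {'a': 99, 'b': 26, 'c': 76}

{'a': 99, 'b': 26, 'c': 76}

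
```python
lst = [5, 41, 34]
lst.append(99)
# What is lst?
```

[5, 41, 34, 99]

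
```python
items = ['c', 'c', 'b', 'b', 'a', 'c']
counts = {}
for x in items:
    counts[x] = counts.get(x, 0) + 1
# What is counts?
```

Initial: counts = {}, items = ['c', 'c', 'b', 'b', 'a', 'c']
See 'c': counts = {'c': 1}
See 'c': counts = {'c': 2}
See 'b': counts = {'c': 2, 'b': 1}
See 'b': counts = {'c': 2, 'b': 2}
See 'a': counts = {'c': 2, 'b': 2, 'a': 1}
See 'c': counts = {'c': 3, 'b': 2, 'a': 1}

{'c': 3, 'b': 2, 'a': 1}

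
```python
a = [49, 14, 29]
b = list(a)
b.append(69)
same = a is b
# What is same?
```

After line 1: a = [49, 14, 29]
After line 2 (b = list(a) is a shallow copy, new object): a = [49, 14, 29], b = [49, 14, 29]
After line 3 (append only mutates b): a = [49, 14, 29], b = [49, 14, 29, 69]
After line 4 (same = a is b; different objects -> False): same = False

False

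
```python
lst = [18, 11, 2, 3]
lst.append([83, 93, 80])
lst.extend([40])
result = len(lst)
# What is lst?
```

After line 1: lst = [18, 11, 2, 3]
After line 2 (append adds [83, 93, 80] as single element): lst = [18, 11, 2, 3, [83, 93, 80]]
After line 3 (extend unpacks [40], adds 40): lst = [18, 11, 2, 3, [83, 93, 80], 40]
After line 4: result = len(lst) = 6

[18, 11, 2, 3, [83, 93, 80], 40]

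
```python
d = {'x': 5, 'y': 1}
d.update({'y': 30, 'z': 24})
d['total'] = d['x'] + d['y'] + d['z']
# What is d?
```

After line 1: d = {'x': 5, 'y': 1}
After line 2 (y overwritten, z added): d = {'x': 5, 'y': 30, 'z': 24}
After line 3 (total = 5 + 30 + 24 = 59): d = {'x': 5, 'y': 30, 'z': 24, 'total': 59}

{'x': 5, 'y': 30, 'z': 24, 'total': 59}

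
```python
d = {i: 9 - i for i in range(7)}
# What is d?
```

{0: 9, 1: 8, 2: 7, 3: 6, 4: 5, 5: 4, 6: 3}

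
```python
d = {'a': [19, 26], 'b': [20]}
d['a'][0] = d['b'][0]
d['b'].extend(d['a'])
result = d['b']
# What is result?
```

After line 1: d = {'a': [19, 26], 'b': [20]}
After line 2 (a[0] = b[0] = 20): d = {'a': [20, 26], 'b': [20]}
After line 3 (b.extend(a) appends [20, 26]): d = {'a': [20, 26], 'b': [20, 20, 26]}
After line 4: result = d['b'] = [20, 20, 26]

[20, 20, 26]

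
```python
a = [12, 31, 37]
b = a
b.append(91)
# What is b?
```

After line 1: a = [12, 31, 37]
After line 2 (b = a is an alias, same object): a = [12, 31, 37], b = [12, 31, 37]
After line 3 (b.append mutates the shared list): a = [12, 31, 37, 91], b = [12, 31, 37, 91]

[12, 31, 37, 91]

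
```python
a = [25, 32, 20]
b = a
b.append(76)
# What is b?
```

After line 1: a = [25, 32, 20]
After line 2 (b = a is an alias, same object): a = [25, 32, 20], b = [25, 32, 20]
After line 3 (b.append mutates the shared list): a = [25, 32, 20, 76], b = [25, 32, 20, 76]

[25, 32, 20, 76]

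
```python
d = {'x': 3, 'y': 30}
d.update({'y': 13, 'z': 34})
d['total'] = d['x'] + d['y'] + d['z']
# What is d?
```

After line 1: d = {'x': 3, 'y': 30}
After line 2 (y overwritten, z added): d = {'x': 3, 'y': 13, 'z': 34}
After line 3 (total = 3 + 13 + 34 = 50): d = {'x': 3, 'y': 13, 'z': 34, 'total': 50}

{'x': 3, 'y': 13, 'z': 34, 'total': 50}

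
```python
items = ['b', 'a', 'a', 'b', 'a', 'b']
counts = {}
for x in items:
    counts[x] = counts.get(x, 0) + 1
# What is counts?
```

Initial: counts = {}, items = ['b', 'a', 'a', 'b', 'a', 'b']
See 'b': counts = {'b': 1}
See 'a': counts = {'b': 1, 'a': 1}
See 'a': counts = {'b': 1, 'a': 2}
See 'b': counts = {'b': 2, 'a': 2}
See 'a': counts = {'b': 2, 'a': 3}
See 'b': counts = {'b': 3, 'a': 3}

{'b': 3, 'a': 3}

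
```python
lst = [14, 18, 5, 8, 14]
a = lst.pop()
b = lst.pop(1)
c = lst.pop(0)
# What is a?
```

After line 1: lst = [14, 18, 5, 8, 14]
After line 2 (pop() -> a = 14): lst = [14, 18, 5, 8]
After line 3 (pop(1) -> b = 18): lst = [14, 5, 8]
After line 4 (pop(0) -> c = 14): lst = [5, 8]

14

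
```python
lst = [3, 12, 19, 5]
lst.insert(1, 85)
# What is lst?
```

[3, 85, 12, 19, 5]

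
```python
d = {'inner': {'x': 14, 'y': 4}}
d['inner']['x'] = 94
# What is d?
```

After line 1: d = {'inner': {'x': 14, 'y': 4}}
After line 2 (inner x overwritten): d = {'inner': {'x': 94, 'y': 4}}

{'inner': {'x': 94, 'y': 4}}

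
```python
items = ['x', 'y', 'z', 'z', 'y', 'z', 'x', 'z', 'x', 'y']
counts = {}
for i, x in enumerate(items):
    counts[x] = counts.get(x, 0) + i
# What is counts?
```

Initial: counts = {}, items = ['x', 'y', 'z', 'z', 'y', 'z', 'x', 'z', 'x', 'y']
i=0, x='x': counts = {'x': 0}
i=1, x='y': counts = {'x': 0, 'y': 1}
i=2, x='z': counts = {'x': 0, 'y': 1, 'z': 2}
i=3, x='z': counts = {'x': 0, 'y': 1, 'z': 5}
i=4, x='y': counts = {'x': 0, 'y': 5, 'z': 5}
i=5, x='z': counts = {'x': 0, 'y': 5, 'z': 10}
i=6, x='x': counts = {'x': 6, 'y': 5, 'z': 10}
i=7, x='z': counts = {'x': 6, 'y': 5, 'z': 17}
i=8, x='x': counts = {'x': 14, 'y': 5, 'z': 17}
i=9, x='y': counts = {'x': 14, 'y': 14, 'z': 17}

{'x': 14, 'y': 14, 'z': 17}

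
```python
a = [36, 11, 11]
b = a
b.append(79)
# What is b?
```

After line 1: a = [36, 11, 11]
After line 2 (b = a is an alias, same object): a = [36, 11, 11], b = [36, 11, 11]
After line 3 (b.append mutates the shared list): a = [36, 11, 11, 79], b = [36, 11, 11, 79]

[36, 11, 11, 79]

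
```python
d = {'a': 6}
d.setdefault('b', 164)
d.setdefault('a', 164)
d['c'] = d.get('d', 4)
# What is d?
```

After line 1: d = {'a': 6}
After line 2 (setdefault adds 'b'=164): d = {'a': 6, 'b': 164}
After line 3 (setdefault 'a' no-op, already exists): d = {'a': 6, 'b': 164}
After line 4 (get('d', 4) returns default since 'd' not in d): d = {'a': 6, 'b': 164, 'c': 4}

{'a': 6, 'b': 164, 'c': 4}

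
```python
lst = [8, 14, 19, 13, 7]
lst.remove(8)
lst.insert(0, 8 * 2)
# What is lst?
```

After line 1: lst = [8, 14, 19, 13, 7]
After line 2 (remove first 8): lst = [14, 19, 13, 7]
After line 3 (insert 16 at index 0): lst = [16, 14, 19, 13, 7]

[16, 14, 19, 13, 7]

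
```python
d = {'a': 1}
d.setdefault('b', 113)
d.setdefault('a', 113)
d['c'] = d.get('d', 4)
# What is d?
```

After line 1: d = {'a': 1}
After line 2 (setdefault adds 'b'=113): d = {'a': 1, 'b': 113}
After line 3 (setdefault 'a' no-op, already exists): d = {'a': 1, 'b': 113}
After line 4 (get('d', 4) returns default since 'd' not in d): d = {'a': 1, 'b': 113, 'c': 4}

{'a': 1, 'b': 113, 'c': 4}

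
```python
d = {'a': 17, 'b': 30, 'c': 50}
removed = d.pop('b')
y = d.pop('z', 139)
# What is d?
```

After line 1: d = {'a': 17, 'b': 30, 'c': 50}
After line 2 (pop 'b' returns 30): d = {'a': 17, 'c': 50}, removed = 30
After line 3 (pop 'z' missing, returns default 139): d = {'a': 17, 'c': 50}, y = 139

{'a': 17, 'c': 50}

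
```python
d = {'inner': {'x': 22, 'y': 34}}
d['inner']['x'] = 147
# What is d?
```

After line 1: d = {'inner': {'x': 22, 'y': 34}}
After line 2 (inner x overwritten): d = {'inner': {'x': 147, 'y': 34}}

{'inner': {'x': 147, 'y': 34}}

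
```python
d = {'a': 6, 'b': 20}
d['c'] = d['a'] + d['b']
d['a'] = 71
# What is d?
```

After line 1: d = {'a': 6, 'b': 20}
After line 2 (d['c'] = 6 + 20): d = {'a': 6, 'b': 20, 'c': 26}
After line 3: d = {'a': 71, 'b': 20, 'c': 26}

{'a': 71, 'b': 20, 'c': 26}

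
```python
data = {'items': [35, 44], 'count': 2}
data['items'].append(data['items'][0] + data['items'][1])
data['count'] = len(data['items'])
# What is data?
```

After line 1: data = {'items': [35, 44], 'count': 2}
After line 2 (append 35 + 44 = 79): data = {'items': [35, 44, 79], 'count': 2}
After line 3 (count = len(items) = 3): data = {'items': [35, 44, 79], 'count': 3}

{'items': [35, 44, 79], 'count': 3}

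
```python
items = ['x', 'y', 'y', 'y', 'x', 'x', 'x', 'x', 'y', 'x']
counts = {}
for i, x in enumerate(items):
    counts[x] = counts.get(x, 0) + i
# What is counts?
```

Initial: counts = {}, items = ['x', 'y', 'y', 'y', 'x', 'x', 'x', 'x', 'y', 'x']
i=0, x='x': counts = {'x': 0}
i=1, x='y': counts = {'x': 0, 'y': 1}
i=2, x='y': counts = {'x': 0, 'y': 3}
i=3, x='y': counts = {'x': 0, 'y': 6}
i=4, x='x': counts = {'x': 4, 'y': 6}
i=5, x='x': counts = {'x': 9, 'y': 6}
i=6, x='x': counts = {'x': 15, 'y': 6}
i=7, x='x': counts = {'x': 22, 'y': 6}
i=8, x='y': counts = {'x': 22, 'y': 14}
i=9, x='x': counts = {'x': 31, 'y': 14}

{'x': 31, 'y': 14}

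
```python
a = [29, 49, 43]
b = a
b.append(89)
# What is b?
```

After line 1: a = [29, 49, 43]
After line 2 (b = a is an alias, same object): a = [29, 49, 43], b = [29, 49, 43]
After line 3 (b.append mutates the shared list): a = [29, 49, 43, 89], b = [29, 49, 43, 89]

[29, 49, 43, 89]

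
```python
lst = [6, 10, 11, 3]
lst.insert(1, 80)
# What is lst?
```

[6, 80, 10, 11, 3]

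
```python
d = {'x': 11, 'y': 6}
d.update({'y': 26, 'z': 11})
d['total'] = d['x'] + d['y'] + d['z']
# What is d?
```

After line 1: d = {'x': 11, 'y': 6}
After line 2 (y overwritten, z added): d = {'x': 11, 'y': 26, 'z': 11}
After line 3 (total = 11 + 26 + 11 = 48): d = {'x': 11, 'y': 26, 'z': 11, 'total': 48}

{'x': 11, 'y': 26, 'z': 11, 'total': 48}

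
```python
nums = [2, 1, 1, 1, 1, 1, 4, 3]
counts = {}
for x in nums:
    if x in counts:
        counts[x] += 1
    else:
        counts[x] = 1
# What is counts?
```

Initial: counts = {}, nums = [2, 1, 1, 1, 1, 1, 4, 3]
See 2: counts = {2: 1}
See 1: counts = {2: 1, 1: 1}
See 1: counts = {2: 1, 1: 2}
See 1: counts = {2: 1, 1: 3}
See 1: counts = {2: 1, 1: 4}
See 1: counts = {2: 1, 1: 5}
See 4: counts = {2: 1, 1: 5, 4: 1}
See 3: counts = {2: 1, 1: 5, 4: 1, 3: 1}

{2: 1, 1: 5, 4: 1, 3: 1}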